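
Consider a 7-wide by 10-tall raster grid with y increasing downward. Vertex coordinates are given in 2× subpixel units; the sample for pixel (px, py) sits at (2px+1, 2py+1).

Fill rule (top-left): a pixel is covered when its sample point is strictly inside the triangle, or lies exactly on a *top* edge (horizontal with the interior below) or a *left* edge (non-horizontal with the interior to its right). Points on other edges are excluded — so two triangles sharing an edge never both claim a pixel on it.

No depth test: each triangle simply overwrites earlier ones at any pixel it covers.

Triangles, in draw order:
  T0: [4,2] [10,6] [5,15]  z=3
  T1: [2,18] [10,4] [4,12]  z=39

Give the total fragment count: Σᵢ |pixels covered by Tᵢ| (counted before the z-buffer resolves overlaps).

T0:
  2·area = 74
  edge (4, 2)→(10, 6): d=(6,4) right/bottom  bias=-1
  edge (10, 6)→(5, 15): d=(-5,9) right/bottom  bias=-1
  edge (5, 15)→(4, 2): d=(-1,-13) top-left  bias=+0
    (2,1)@(5, 3): e=[2,60,12] → #
    (3,1)@(7, 3): e=[-6,42,38] → ·
    (2,2)@(5, 5): e=[14,50,10] → #
    (3,2)@(7, 5): e=[6,32,36] → #
    (4,2)@(9, 5): e=[-2,14,62] → ·
    (2,3)@(5, 7): e=[26,40,8] → #
    (4,3)@(9, 7): e=[10,4,60] → #
    (5,3)@(11, 7): e=[2,-14,86] → ·
    (2,4)@(5, 9): e=[38,30,6] → #
    (4,4)@(9, 9): e=[22,-6,58] → ·
    (2,5)@(5, 11): e=[50,20,4] → #
    (4,5)@(9, 11): e=[34,-16,56] → ·
    (2,7)@(5, 15): e=[74,0,0] → ·  [on edge]
  covered (11 px):
    · · · · · · ·
    · · # · · · ·
    · · # # · · ·
    · · # # # · ·
    · · # # · · ·
    · · # # · · ·
    · · # · · · ·
    · · · · · · ·
    · · · · · · ·
    · · · · · · ·
T1:
  2·area = 20  (B↔C swapped to make it positive)
  edge (2, 18)→(4, 12): d=(2,-6) top-left  bias=+0
  edge (4, 12)→(10, 4): d=(6,-8) top-left  bias=+0
  edge (10, 4)→(2, 18): d=(-8,14) right/bottom  bias=-1
    (3,1)@(7, 3): e=[0,-30,50] → ·  [on edge]
    (2,4)@(5, 9): e=[0,-10,30] → ·  [on edge]
    (3,4)@(7, 9): e=[12,6,2] → #
    (4,4)@(9, 9): e=[24,22,-26] → ·
    (2,5)@(5, 11): e=[4,2,14] → #
    (3,5)@(7, 11): e=[16,18,-14] → ·
    (2,6)@(5, 13): e=[8,14,-2] → ·
    (1,7)@(3, 15): e=[0,10,10] → #  [on edge]
    (2,7)@(5, 15): e=[12,26,-18] → ·
    (1,8)@(3, 17): e=[4,22,-6] → ·
  covered (3 px):
    · · · · · · ·
    · · · · · · ·
    · · · · · · ·
    · · · · · · ·
    · · · # · · ·
    · · # · · · ·
    · · · · · · ·
    · # · · · · ·
    · · · · · · ·
    · · · · · · ·

Final: 14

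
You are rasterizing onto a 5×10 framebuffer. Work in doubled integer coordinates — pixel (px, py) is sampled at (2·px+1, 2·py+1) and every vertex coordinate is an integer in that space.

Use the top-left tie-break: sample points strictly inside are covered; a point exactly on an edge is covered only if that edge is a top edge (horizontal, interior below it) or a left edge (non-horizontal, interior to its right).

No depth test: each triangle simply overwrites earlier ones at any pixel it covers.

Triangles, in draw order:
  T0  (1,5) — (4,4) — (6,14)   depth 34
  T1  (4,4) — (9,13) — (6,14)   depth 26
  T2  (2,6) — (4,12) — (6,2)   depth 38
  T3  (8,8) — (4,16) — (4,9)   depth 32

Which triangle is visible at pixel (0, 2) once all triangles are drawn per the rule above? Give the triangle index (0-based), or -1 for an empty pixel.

T0:
  2·area = 32
  edge (1, 5)→(4, 4): d=(3,-1) top-left  bias=+0
  edge (4, 4)→(6, 14): d=(2,10) right/bottom  bias=-1
  edge (6, 14)→(1, 5): d=(-5,-9) top-left  bias=+0
    (3,1)@(7, 3): e=[0,-32,64] → ·  [on edge]
    (0,2)@(1, 5): e=[0,32,0] → #  [on edge]
    (1,2)@(3, 5): e=[2,12,18] → #
    (2,2)@(5, 5): e=[4,-8,36] → ·
    (0,3)@(1, 7): e=[6,36,-10] → ·
    (1,3)@(3, 7): e=[8,16,8] → #
    (2,3)@(5, 7): e=[10,-4,26] → ·
    (1,4)@(3, 9): e=[14,20,-2] → ·
    (2,4)@(5, 9): e=[16,0,16] → ·  [on edge]
    (2,5)@(5, 11): e=[22,4,6] → #
    (3,5)@(7, 11): e=[24,-16,24] → ·
    (2,6)@(5, 13): e=[28,8,-4] → ·
    (3,9)@(7, 19): e=[48,0,-16] → ·  [on edge]
  covered (4 px):
    · · · · ·
    · · · · ·
    # # · · ·
    · # · · ·
    · · · · ·
    · · # · ·
    · · · · ·
    · · · · ·
    · · · · ·
    · · · · ·
T1:
  2·area = 32
  edge (4, 4)→(9, 13): d=(5,9) right/bottom  bias=-1
  edge (9, 13)→(6, 14): d=(-3,1) right/bottom  bias=-1
  edge (6, 14)→(4, 4): d=(-2,-10) top-left  bias=+0
    (2,3)@(5, 7): e=[6,22,4] → #
    (3,3)@(7, 7): e=[-12,20,24] → ·
    (2,4)@(5, 9): e=[16,16,0] → #  [on edge]
    (3,4)@(7, 9): e=[-2,14,20] → ·
    (2,5)@(5, 11): e=[26,10,-4] → ·
    (3,5)@(7, 11): e=[8,8,16] → #
    (4,5)@(9, 11): e=[-10,6,36] → ·
    (3,6)@(7, 13): e=[18,2,12] → #
    (4,6)@(9, 13): e=[0,0,32] → ·  [on edge]
    (1,7)@(3, 15): e=[64,0,-32] → ·  [on edge]
    (3,7)@(7, 15): e=[28,-4,8] → ·
    (3,9)@(7, 19): e=[48,-16,0] → ·  [on edge]
  covered (4 px):
    · · · · ·
    · · · · ·
    · · · · ·
    · · # · ·
    · · # · ·
    · · · # ·
    · · · # ·
    · · · · ·
    · · · · ·
    · · · · ·
T2:
  2·area = 32  (B↔C swapped to make it positive)
  edge (2, 6)→(6, 2): d=(4,-4) top-left  bias=+0
  edge (6, 2)→(4, 12): d=(-2,10) right/bottom  bias=-1
  edge (4, 12)→(2, 6): d=(-2,-6) top-left  bias=+0
    (3,0)@(7, 1): e=[0,-8,40] → ·  [on edge]
    (0,1)@(1, 3): e=[-16,48,0] → ·  [on edge]
    (2,1)@(5, 3): e=[0,8,24] → #  [on edge]
    (3,1)@(7, 3): e=[8,-12,36] → ·
    (1,2)@(3, 5): e=[0,24,8] → #  [on edge]
    (3,2)@(7, 5): e=[16,-16,32] → ·
    (0,3)@(1, 7): e=[0,40,-8] → ·  [on edge]
    (1,3)@(3, 7): e=[8,20,4] → #
    (2,3)@(5, 7): e=[16,0,16] → ·  [on edge]
    (1,4)@(3, 9): e=[16,16,0] → #  [on edge]
    (2,4)@(5, 9): e=[24,-4,12] → ·
    (1,5)@(3, 11): e=[24,12,-4] → ·
    (2,7)@(5, 15): e=[48,-16,0] → ·  [on edge]
    (1,8)@(3, 17): e=[48,0,-16] → ·  [on edge]
  covered (5 px):
    · · · · ·
    · · # · ·
    · # # · ·
    · # · · ·
    · # · · ·
    · · · · ·
    · · · · ·
    · · · · ·
    · · · · ·
    · · · · ·
T3:
  2·area = 28
  edge (8, 8)→(4, 16): d=(-4,8) right/bottom  bias=-1
  edge (4, 16)→(4, 9): d=(0,-7) top-left  bias=+0
  edge (4, 9)→(8, 8): d=(4,-1) top-left  bias=+0
    (2,4)@(5, 9): e=[20,7,1] → #
    (3,4)@(7, 9): e=[4,21,3] → #
    (4,4)@(9, 9): e=[-12,35,5] → ·
    (2,5)@(5, 11): e=[12,7,9] → #
    (3,5)@(7, 11): e=[-4,21,11] → ·
    (2,6)@(5, 13): e=[4,7,17] → #
    (3,6)@(7, 13): e=[-12,21,19] → ·
    (2,7)@(5, 15): e=[-4,7,25] → ·
  covered (4 px):
    · · · · ·
    · · · · ·
    · · · · ·
    · · · · ·
    · · # # ·
    · · # · ·
    · · # · ·
    · · · · ·
    · · · · ·
    · · · · ·

Z-buffer (winner per pixel, '.' = empty):
  . . . . .
  . . 2 . .
  0 2 2 . .
  . 2 1 . .
  . 2 3 3 .
  . . 3 1 .
  . . 3 1 .
  . . . . .
  . . . . .
  . . . . .

Answer: 0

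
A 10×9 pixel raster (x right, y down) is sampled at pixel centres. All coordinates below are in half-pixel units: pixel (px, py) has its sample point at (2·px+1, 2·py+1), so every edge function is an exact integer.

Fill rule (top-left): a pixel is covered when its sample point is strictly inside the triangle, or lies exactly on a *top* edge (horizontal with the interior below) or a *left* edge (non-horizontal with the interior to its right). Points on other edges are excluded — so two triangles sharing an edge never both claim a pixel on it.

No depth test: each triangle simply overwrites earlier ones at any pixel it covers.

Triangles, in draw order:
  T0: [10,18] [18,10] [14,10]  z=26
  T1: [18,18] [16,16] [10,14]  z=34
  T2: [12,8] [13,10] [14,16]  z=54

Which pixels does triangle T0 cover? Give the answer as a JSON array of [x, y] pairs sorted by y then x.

T0:
  2·area = 32  (B↔C swapped to make it positive)
  edge (10, 18)→(14, 10): d=(4,-8) top-left  bias=+0
  edge (14, 10)→(18, 10): d=(4,0) top-left  bias=+0
  edge (18, 10)→(10, 18): d=(-8,8) right/bottom  bias=-1
    (9,4)@(19, 9): e=[36,-4,0] → ·  [on edge]
    (7,5)@(15, 11): e=[12,4,16] → █
    (8,5)@(17, 11): e=[28,4,0] → ·  [on edge]
    (6,6)@(13, 13): e=[4,12,16] → █
    (7,6)@(15, 13): e=[20,12,0] → ·  [on edge]
    (6,7)@(13, 15): e=[12,20,0] → ·  [on edge]
    (5,8)@(11, 17): e=[4,28,0] → ·  [on edge]
  covered (2 px):
    · · · · · · · · · ·
    · · · · · · · · · ·
    · · · · · · · · · ·
    · · · · · · · · · ·
    · · · · · · · · · ·
    · · · · · · · █ · ·
    · · · · · · █ · · ·
    · · · · · · · · · ·
    · · · · · · · · · ·
T1:
  2·area = 8  (B↔C swapped to make it positive)
  edge (18, 18)→(10, 14): d=(-8,-4) top-left  bias=+0
  edge (10, 14)→(16, 16): d=(6,2) right/bottom  bias=-1
  edge (16, 16)→(18, 18): d=(2,2) right/bottom  bias=-1
    (0,0)@(1, 1): e=[68,-60,0] → ·  [on edge]
    (1,1)@(3, 3): e=[60,-52,0] → ·  [on edge]
    (2,2)@(5, 5): e=[52,-44,0] → ·  [on edge]
    (3,3)@(7, 7): e=[44,-36,0] → ·  [on edge]
    (4,4)@(9, 9): e=[36,-28,0] → ·  [on edge]
    (0,5)@(1, 11): e=[-12,0,20] → ·  [on edge]
    (5,5)@(11, 11): e=[28,-20,0] → ·  [on edge]
    (3,6)@(7, 13): e=[-4,0,12] → ·  [on edge]
    (6,6)@(13, 13): e=[20,-12,0] → ·  [on edge]
    (6,7)@(13, 15): e=[4,0,4] → ·  [on edge]
    (7,7)@(15, 15): e=[12,-4,0] → ·  [on edge]
    (8,8)@(17, 17): e=[4,4,0] → ·  [on edge]
    (9,8)@(19, 17): e=[12,0,-4] → ·  [on edge]
  covered (0 px):
    · · · · · · · · · ·
    · · · · · · · · · ·
    · · · · · · · · · ·
    · · · · · · · · · ·
    · · · · · · · · · ·
    · · · · · · · · · ·
    · · · · · · · · · ·
    · · · · · · · · · ·
    · · · · · · · · · ·
T2:
  2·area = 4
  edge (12, 8)→(13, 10): d=(1,2) right/bottom  bias=-1
  edge (13, 10)→(14, 16): d=(1,6) right/bottom  bias=-1
  edge (14, 16)→(12, 8): d=(-2,-8) top-left  bias=+0
    (6,5)@(13, 11): e=[1,1,2] → █
    (7,5)@(15, 11): e=[-3,-11,18] → ·
    (6,6)@(13, 13): e=[3,3,-2] → ·
  covered (1 px):
    · · · · · · · · · ·
    · · · · · · · · · ·
    · · · · · · · · · ·
    · · · · · · · · · ·
    · · · · · · · · · ·
    · · · · · · █ · · ·
    · · · · · · · · · ·
    · · · · · · · · · ·
    · · · · · · · · · ·

Answer: [[7,5],[6,6]]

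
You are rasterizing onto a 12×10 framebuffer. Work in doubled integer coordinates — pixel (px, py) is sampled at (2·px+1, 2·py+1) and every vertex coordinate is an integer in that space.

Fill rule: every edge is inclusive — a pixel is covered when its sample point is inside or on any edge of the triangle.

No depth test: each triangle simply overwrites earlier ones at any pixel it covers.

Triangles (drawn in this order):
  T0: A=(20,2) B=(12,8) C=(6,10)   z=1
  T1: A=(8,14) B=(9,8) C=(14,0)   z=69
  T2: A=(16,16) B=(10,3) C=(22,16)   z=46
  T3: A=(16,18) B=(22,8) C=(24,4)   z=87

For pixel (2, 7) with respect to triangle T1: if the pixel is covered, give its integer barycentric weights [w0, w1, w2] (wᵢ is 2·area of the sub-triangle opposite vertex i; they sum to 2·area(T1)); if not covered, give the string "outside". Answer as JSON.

T0:
  2·area = 20
  edge (20, 2)→(12, 8): d=(-8,6) inclusive
  edge (12, 8)→(6, 10): d=(-6,2) inclusive
  edge (6, 10)→(20, 2): d=(14,-8) inclusive
    (7,2)@(15, 5): e=[6,12,2] → #
    (8,2)@(17, 5): e=[-6,8,18] → ·
    (10,2)@(21, 5): e=[-30,0,50] → ·  [on edge]
    (6,3)@(13, 7): e=[2,4,14] → #
    (7,3)@(15, 7): e=[-10,0,30] → ·  [on edge]
    (4,4)@(9, 9): e=[10,0,10] → #  [on edge]
    (5,4)@(11, 9): e=[-2,-4,26] → ·
    (6,4)@(13, 9): e=[-14,-8,42] → ·
    (1,5)@(3, 11): e=[30,0,-10] → ·  [on edge]
    (4,5)@(9, 11): e=[-6,-12,38] → ·
  covered (3 px):
    · · · · · · · · · · · ·
    · · · · · · · · · · · ·
    · · · · · · · # · · · ·
    · · · · · · # · · · · ·
    · · · · # · · · · · · ·
    · · · · · · · · · · · ·
    · · · · · · · · · · · ·
    · · · · · · · · · · · ·
    · · · · · · · · · · · ·
    · · · · · · · · · · · ·
T1:
  2·area = 22
  edge (8, 14)→(9, 8): d=(1,-6) inclusive
  edge (9, 8)→(14, 0): d=(5,-8) inclusive
  edge (14, 0)→(8, 14): d=(-6,14) inclusive
    (5,2)@(11, 5): e=[9,1,12] → #
    (6,2)@(13, 5): e=[21,17,-16] → ·
    (5,3)@(11, 7): e=[11,11,0] → #  [on edge]
    (6,3)@(13, 7): e=[23,27,-28] → ·
    (4,4)@(9, 9): e=[1,5,16] → #
    (5,4)@(11, 9): e=[13,21,-12] → ·
    (4,5)@(9, 11): e=[3,15,4] → #
    (5,5)@(11, 11): e=[15,31,-24] → ·
    (4,6)@(9, 13): e=[5,25,-8] → ·
  covered (4 px):
    · · · · · · · · · · · ·
    · · · · · · · · · · · ·
    · · · · · # · · · · · ·
    · · · · · # · · · · · ·
    · · · · # · · · · · · ·
    · · · · # · · · · · · ·
    · · · · · · · · · · · ·
    · · · · · · · · · · · ·
    · · · · · · · · · · · ·
    · · · · · · · · · · · ·
T2:
  2·area = 78
  edge (16, 16)→(10, 3): d=(-6,-13) inclusive
  edge (10, 3)→(22, 16): d=(12,13) inclusive
  edge (22, 16)→(16, 16): d=(-6,0) inclusive
    (5,2)@(11, 5): e=[1,11,66] → #
    (6,2)@(13, 5): e=[27,-15,66] → ·
    (5,3)@(11, 7): e=[-11,35,54] → ·
    (6,3)@(13, 7): e=[15,9,54] → #
    (7,3)@(15, 7): e=[41,-17,54] → ·
    (6,4)@(13, 9): e=[3,33,42] → #
    (7,4)@(15, 9): e=[29,7,42] → #
    (8,4)@(17, 9): e=[55,-19,42] → ·
    (6,5)@(13, 11): e=[-9,57,30] → ·
    (7,5)@(15, 11): e=[17,31,30] → #
    (8,5)@(17, 11): e=[43,5,30] → #
    (9,5)@(19, 11): e=[69,-21,30] → ·
  covered (12 px):
    · · · · · · · · · · · ·
    · · · · · · · · · · · ·
    · · · · · # · · · · · ·
    · · · · · · # · · · · ·
    · · · · · · # # · · · ·
    · · · · · · · # # · · ·
    · · · · · · · # # # · ·
    · · · · · · · · # # # ·
    · · · · · · · · · · · ·
    · · · · · · · · · · · ·
T3:
  2·area = 4  (B↔C swapped to make it positive)
  edge (16, 18)→(24, 4): d=(8,-14) inclusive
  edge (24, 4)→(22, 8): d=(-2,4) inclusive
  edge (22, 8)→(16, 18): d=(-6,10) inclusive
    (9,6)@(19, 13): e=[2,2,0] → #  [on edge]
    (10,6)@(21, 13): e=[30,-6,-20] → ·
    (9,7)@(19, 15): e=[18,-2,-12] → ·
  covered (1 px):
    · · · · · · · · · · · ·
    · · · · · · · · · · · ·
    · · · · · · · · · · · ·
    · · · · · · · · · · · ·
    · · · · · · · · · · · ·
    · · · · · · · · · · · ·
    · · · · · · · · · # · ·
    · · · · · · · · · · · ·
    · · · · · · · · · · · ·
    · · · · · · · · · · · ·

Result: "outside"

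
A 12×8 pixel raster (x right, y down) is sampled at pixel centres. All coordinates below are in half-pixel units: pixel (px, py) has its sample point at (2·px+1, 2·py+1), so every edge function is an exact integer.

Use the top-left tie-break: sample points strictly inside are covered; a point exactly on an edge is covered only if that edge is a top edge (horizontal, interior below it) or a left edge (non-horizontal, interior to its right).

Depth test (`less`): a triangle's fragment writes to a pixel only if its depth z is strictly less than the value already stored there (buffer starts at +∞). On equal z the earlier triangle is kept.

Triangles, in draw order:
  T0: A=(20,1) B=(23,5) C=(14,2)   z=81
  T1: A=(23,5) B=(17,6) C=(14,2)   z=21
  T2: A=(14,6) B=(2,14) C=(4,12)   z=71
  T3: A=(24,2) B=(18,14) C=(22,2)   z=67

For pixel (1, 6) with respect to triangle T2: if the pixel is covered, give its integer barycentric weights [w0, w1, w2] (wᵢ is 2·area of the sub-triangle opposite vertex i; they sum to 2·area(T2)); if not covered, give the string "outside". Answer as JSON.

T0:
  2·area = 27
  edge (20, 1)→(23, 5): d=(3,4) right/bottom  bias=-1
  edge (23, 5)→(14, 2): d=(-9,-3) top-left  bias=+0
  edge (14, 2)→(20, 1): d=(6,-1) top-left  bias=+0
    (5,0)@(11, 1): e=[36,0,-9] → ·  [on edge]
    (8,1)@(17, 3): e=[18,0,9] → #  [on edge]
    (9,1)@(19, 3): e=[10,6,11] → #
    (10,1)@(21, 3): e=[2,12,13] → #
    (11,1)@(23, 3): e=[-6,18,15] → ·
    (8,2)@(17, 5): e=[24,-18,21] → ·
    (9,2)@(19, 5): e=[16,-12,23] → ·
    (10,2)@(21, 5): e=[8,-6,25] → ·
    (11,2)@(23, 5): e=[0,0,27] → ·  [on edge]
  covered (3 px):
    · · · · · · · · · · · ·
    · · · · · · · · # # # ·
    · · · · · · · · · · · ·
    · · · · · · · · · · · ·
    · · · · · · · · · · · ·
    · · · · · · · · · · · ·
    · · · · · · · · · · · ·
    · · · · · · · · · · · ·
T1:
  2·area = 27
  edge (23, 5)→(17, 6): d=(-6,1) right/bottom  bias=-1
  edge (17, 6)→(14, 2): d=(-3,-4) top-left  bias=+0
  edge (14, 2)→(23, 5): d=(9,3) right/bottom  bias=-1
    (5,0)@(11, 1): e=[36,-9,0] → ·  [on edge]
    (7,1)@(15, 3): e=[20,1,6] → #
    (8,1)@(17, 3): e=[18,9,0] → ·  [on edge]
    (7,2)@(15, 5): e=[8,-5,24] → ·
    (8,2)@(17, 5): e=[6,3,18] → #
    (9,2)@(19, 5): e=[4,11,12] → #
    (10,2)@(21, 5): e=[2,19,6] → #
    (11,2)@(23, 5): e=[0,27,0] → ·  [on edge]
    (5,3)@(11, 7): e=[0,-27,54] → ·  [on edge]
    (8,3)@(17, 7): e=[-6,-3,36] → ·
    (9,3)@(19, 7): e=[-8,5,30] → ·
    (10,3)@(21, 7): e=[-10,13,24] → ·
  covered (4 px):
    · · · · · · · · · · · ·
    · · · · · · · # · · · ·
    · · · · · · · · # # # ·
    · · · · · · · · · · · ·
    · · · · · · · · · · · ·
    · · · · · · · · · · · ·
    · · · · · · · · · · · ·
    · · · · · · · · · · · ·
T2:
  2·area = 8
  edge (14, 6)→(2, 14): d=(-12,8) right/bottom  bias=-1
  edge (2, 14)→(4, 12): d=(2,-2) top-left  bias=+0
  edge (4, 12)→(14, 6): d=(10,-6) top-left  bias=+0
    (7,0)@(15, 1): e=[52,0,-44] → ·  [on edge]
    (6,1)@(13, 3): e=[44,0,-36] → ·  [on edge]
    (9,1)@(19, 3): e=[-4,12,0] → ·  [on edge]
    (5,2)@(11, 5): e=[36,0,-28] → ·  [on edge]
    (4,3)@(9, 7): e=[28,0,-20] → ·  [on edge]
    (3,4)@(7, 9): e=[20,0,-12] → ·  [on edge]
    (4,4)@(9, 9): e=[4,4,0] → #  [on edge]
    (5,4)@(11, 9): e=[-12,8,12] → ·
    (2,5)@(5, 11): e=[12,0,-4] → ·  [on edge]
    (4,5)@(9, 11): e=[-20,8,20] → ·
    (1,6)@(3, 13): e=[4,0,4] → #  [on edge]
    (2,6)@(5, 13): e=[-12,4,16] → ·
    (0,7)@(1, 15): e=[-4,0,12] → ·  [on edge]
  covered (2 px):
    · · · · · · · · · · · ·
    · · · · · · · · · · · ·
    · · · · · · · · · · · ·
    · · · · · · · · · · · ·
    · · · · # · · · · · · ·
    · · · · · · · · · · · ·
    · # · · · · · · · · · ·
    · · · · · · · · · · · ·
T3:
  2·area = 24
  edge (24, 2)→(18, 14): d=(-6,12) right/bottom  bias=-1
  edge (18, 14)→(22, 2): d=(4,-12) top-left  bias=+0
  edge (22, 2)→(24, 2): d=(2,0) top-left  bias=+0
    (11,1)@(23, 3): e=[6,16,2] → #
    (10,2)@(21, 5): e=[18,0,6] → #  [on edge]
    (11,2)@(23, 5): e=[-6,24,6] → ·
    (10,3)@(21, 7): e=[6,8,10] → #
    (11,3)@(23, 7): e=[-18,32,10] → ·
    (10,4)@(21, 9): e=[-6,16,14] → ·
    (9,5)@(19, 11): e=[6,0,18] → #  [on edge]
    (10,5)@(21, 11): e=[-18,24,18] → ·
    (9,6)@(19, 13): e=[-6,8,22] → ·
  covered (4 px):
    · · · · · · · · · · · ·
    · · · · · · · · · · · #
    · · · · · · · · · · # ·
    · · · · · · · · · · # ·
    · · · · · · · · · · · ·
    · · · · · · · · · # · ·
    · · · · · · · · · · · ·
    · · · · · · · · · · · ·

Result: [0,4,4]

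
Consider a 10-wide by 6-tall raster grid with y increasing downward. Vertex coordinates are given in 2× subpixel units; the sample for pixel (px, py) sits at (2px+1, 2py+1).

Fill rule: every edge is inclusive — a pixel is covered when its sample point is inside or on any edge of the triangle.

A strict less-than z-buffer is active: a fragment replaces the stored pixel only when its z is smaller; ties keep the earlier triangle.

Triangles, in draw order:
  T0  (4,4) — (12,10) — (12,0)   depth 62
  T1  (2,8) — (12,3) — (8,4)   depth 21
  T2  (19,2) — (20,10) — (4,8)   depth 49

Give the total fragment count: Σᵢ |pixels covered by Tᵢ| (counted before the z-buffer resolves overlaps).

T0:
  2·area = 80  (B↔C swapped to make it positive)
  edge (4, 4)→(12, 0): d=(8,-4) inclusive
  edge (12, 0)→(12, 10): d=(0,10) inclusive
  edge (12, 10)→(4, 4): d=(-8,-6) inclusive
    (5,0)@(11, 1): e=[4,10,66] → █
    (6,0)@(13, 1): e=[12,-10,78] → ·
    (3,1)@(7, 3): e=[4,50,26] → █
    (4,1)@(9, 3): e=[12,30,38] → █
    (6,1)@(13, 3): e=[28,-10,62] → ·
    (3,2)@(7, 5): e=[20,50,10] → █
    (6,2)@(13, 5): e=[44,-10,46] → ·
    (3,3)@(7, 7): e=[36,50,-6] → ·
    (4,3)@(9, 7): e=[44,30,6] → █
    (6,3)@(13, 7): e=[60,-10,30] → ·
    (4,4)@(9, 9): e=[60,30,-10] → ·
    (5,4)@(11, 9): e=[68,10,2] → █
  covered (10 px):
    · · · · · █ · · · ·
    · · · █ █ █ · · · ·
    · · · █ █ █ · · · ·
    · · · · █ █ · · · ·
    · · · · · █ · · · ·
    · · · · · · · · · ·
T1:
  2·area = 10  (B↔C swapped to make it positive)
  edge (2, 8)→(8, 4): d=(6,-4) inclusive
  edge (8, 4)→(12, 3): d=(4,-1) inclusive
  edge (12, 3)→(2, 8): d=(-10,5) inclusive
    (3,2)@(7, 5): e=[2,3,5] → █
    (4,2)@(9, 5): e=[10,5,-5] → ·
    (3,3)@(7, 7): e=[14,11,-15] → ·
  covered (1 px):
    · · · · · · · · · ·
    · · · · · · · · · ·
    · · · █ · · · · · ·
    · · · · · · · · · ·
    · · · · · · · · · ·
    · · · · · · · · · ·
T2:
  2·area = 126
  edge (19, 2)→(20, 10): d=(1,8) inclusive
  edge (20, 10)→(4, 8): d=(-16,-2) inclusive
  edge (4, 8)→(19, 2): d=(15,-6) inclusive
    (8,1)@(17, 3): e=[17,106,3] → █
    (9,1)@(19, 3): e=[1,110,15] → █
    (6,2)@(13, 5): e=[51,66,9] → █
    (7,2)@(15, 5): e=[35,70,21] → █
    (3,3)@(7, 7): e=[101,22,3] → █
    (4,3)@(9, 7): e=[85,26,15] → █
    (5,3)@(11, 7): e=[69,30,27] → █
    (3,4)@(7, 9): e=[103,-10,33] → ·
    (4,4)@(9, 9): e=[87,-6,45] → ·
    (5,4)@(11, 9): e=[71,-2,57] → ·
    (6,4)@(13, 9): e=[55,2,69] → █
    (6,5)@(13, 11): e=[57,-30,99] → ·
  covered (17 px):
    · · · · · · · · · ·
    · · · · · · · · █ █
    · · · · · · █ █ █ █
    · · · █ █ █ █ █ █ █
    · · · · · · █ █ █ █
    · · · · · · · · · ·

Final: 28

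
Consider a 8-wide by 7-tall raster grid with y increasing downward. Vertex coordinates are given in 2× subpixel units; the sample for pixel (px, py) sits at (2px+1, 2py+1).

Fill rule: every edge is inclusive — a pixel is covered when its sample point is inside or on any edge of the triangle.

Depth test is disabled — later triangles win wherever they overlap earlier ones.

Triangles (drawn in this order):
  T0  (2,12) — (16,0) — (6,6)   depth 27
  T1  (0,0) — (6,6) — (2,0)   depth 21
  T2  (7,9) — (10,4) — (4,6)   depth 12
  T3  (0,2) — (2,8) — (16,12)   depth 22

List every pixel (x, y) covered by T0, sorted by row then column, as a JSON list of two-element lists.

T0:
  2·area = 36  (B↔C swapped to make it positive)
  edge (2, 12)→(6, 6): d=(4,-6) inclusive
  edge (6, 6)→(16, 0): d=(10,-6) inclusive
  edge (16, 0)→(2, 12): d=(-14,12) inclusive
    (5,1)@(11, 3): e=[18,0,18] → X  [on edge]
    (6,1)@(13, 3): e=[30,12,-6] → .
    (4,2)@(9, 5): e=[14,8,14] → X
    (5,2)@(11, 5): e=[26,20,-10] → .
    (3,3)@(7, 7): e=[10,16,10] → X
    (4,3)@(9, 7): e=[22,28,-14] → .
    (0,4)@(1, 9): e=[-18,0,54] → .  [on edge]
    (2,4)@(5, 9): e=[6,24,6] → X
    (3,4)@(7, 9): e=[18,36,-18] → .
    (1,5)@(3, 11): e=[2,32,2] → X
    (2,5)@(5, 11): e=[14,44,-22] → .
    (1,6)@(3, 13): e=[10,52,-26] → .
  covered (5 px):
    . . . . . . . .
    . . . . . X . .
    . . . . X . . .
    . . . X . . . .
    . . X . . . . .
    . X . . . . . .
    . . . . . . . .
T1:
  2·area = 12  (B↔C swapped to make it positive)
  edge (0, 0)→(2, 0): d=(2,0) inclusive
  edge (2, 0)→(6, 6): d=(4,6) inclusive
  edge (6, 6)→(0, 0): d=(-6,-6) inclusive
    (0,0)@(1, 1): e=[2,10,0] → X  [on edge]
    (1,0)@(3, 1): e=[2,-2,12] → .
    (0,1)@(1, 3): e=[6,18,-12] → .
    (1,1)@(3, 3): e=[6,6,0] → X  [on edge]
    (2,1)@(5, 3): e=[6,-6,12] → .
    (1,2)@(3, 5): e=[10,14,-12] → .
    (2,2)@(5, 5): e=[10,2,0] → X  [on edge]
    (3,2)@(7, 5): e=[10,-10,12] → .
    (2,3)@(5, 7): e=[14,10,-12] → .
    (3,3)@(7, 7): e=[14,-2,0] → .  [on edge]
    (4,4)@(9, 9): e=[18,-6,0] → .  [on edge]
    (5,5)@(11, 11): e=[22,-10,0] → .  [on edge]
    (6,6)@(13, 13): e=[26,-14,0] → .  [on edge]
  covered (3 px):
    X . . . . . . .
    . X . . . . . .
    . . X . . . . .
    . . . . . . . .
    . . . . . . . .
    . . . . . . . .
    . . . . . . . .
T2:
  2·area = 24  (B↔C swapped to make it positive)
  edge (7, 9)→(4, 6): d=(-3,-3) inclusive
  edge (4, 6)→(10, 4): d=(6,-2) inclusive
  edge (10, 4)→(7, 9): d=(-3,5) inclusive
    (0,1)@(1, 3): e=[0,-24,48] → .  [on edge]
    (6,1)@(13, 3): e=[36,0,-12] → .  [on edge]
    (1,2)@(3, 5): e=[0,-8,32] → .  [on edge]
    (3,2)@(7, 5): e=[12,0,12] → X  [on edge]
    (4,2)@(9, 5): e=[18,4,2] → X
    (5,2)@(11, 5): e=[24,8,-8] → .
    (0,3)@(1, 7): e=[-12,0,36] → .  [on edge]
    (2,3)@(5, 7): e=[0,8,16] → X  [on edge]
    (4,3)@(9, 7): e=[12,16,-4] → .
    (2,4)@(5, 9): e=[-6,20,10] → .
    (3,4)@(7, 9): e=[0,24,0] → X  [on edge]
    (4,4)@(9, 9): e=[6,28,-10] → .
    (4,5)@(9, 11): e=[0,40,-16] → .  [on edge]
    (5,6)@(11, 13): e=[0,56,-32] → .  [on edge]
  covered (5 px):
    . . . . . . . .
    . . . . . . . .
    . . . X X . . .
    . . X X . . . .
    . . . X . . . .
    . . . . . . . .
    . . . . . . . .
T3:
  2·area = 76  (B↔C swapped to make it positive)
  edge (0, 2)→(16, 12): d=(16,10) inclusive
  edge (16, 12)→(2, 8): d=(-14,-4) inclusive
  edge (2, 8)→(0, 2): d=(-2,-6) inclusive
    (0,1)@(1, 3): e=[6,66,4] → X
    (1,1)@(3, 3): e=[-14,74,16] → .
    (0,2)@(1, 5): e=[38,38,0] → X  [on edge]
    (1,2)@(3, 5): e=[18,46,12] → X
    (2,2)@(5, 5): e=[-2,54,24] → .
    (0,3)@(1, 7): e=[70,10,-4] → .
    (1,3)@(3, 7): e=[50,18,8] → X
    (2,3)@(5, 7): e=[30,26,20] → X
    (3,3)@(7, 7): e=[10,34,32] → X
    (4,3)@(9, 7): e=[-10,42,44] → .
    (1,4)@(3, 9): e=[82,-10,4] → .
    (2,4)@(5, 9): e=[62,-2,16] → .
    (1,5)@(3, 11): e=[114,-38,0] → .  [on edge]
  covered (10 px):
    . . . . . . . .
    X . . . . . . .
    X X . . . . . .
    . X X X . . . .
    . . . X X X . .
    . . . . . . X .
    . . . . . . . .

Answer: [[5,1],[4,2],[3,3],[2,4],[1,5]]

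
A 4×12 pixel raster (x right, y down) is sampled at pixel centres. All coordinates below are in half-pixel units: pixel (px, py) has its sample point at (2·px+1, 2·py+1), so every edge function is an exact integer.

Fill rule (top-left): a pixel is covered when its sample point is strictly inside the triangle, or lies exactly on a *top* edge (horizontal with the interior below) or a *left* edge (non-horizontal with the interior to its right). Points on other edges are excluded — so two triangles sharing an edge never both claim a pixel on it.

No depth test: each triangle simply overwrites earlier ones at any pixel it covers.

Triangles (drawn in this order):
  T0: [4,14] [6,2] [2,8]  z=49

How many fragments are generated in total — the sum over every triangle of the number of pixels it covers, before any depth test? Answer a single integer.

T0:
  2·area = 36  (B↔C swapped to make it positive)
  edge (4, 14)→(2, 8): d=(-2,-6) top-left  bias=+0
  edge (2, 8)→(6, 2): d=(4,-6) top-left  bias=+0
  edge (6, 2)→(4, 14): d=(-2,12) right/bottom  bias=-1
    (0,2)@(1, 5): e=[0,-18,54] → .  [on edge]
    (2,2)@(5, 5): e=[24,6,6] → X
    (3,2)@(7, 5): e=[36,18,-18] → .
    (1,3)@(3, 7): e=[8,2,26] → X
    (3,3)@(7, 7): e=[32,26,-22] → .
    (1,4)@(3, 9): e=[4,10,22] → X
    (2,4)@(5, 9): e=[16,22,-2] → .
    (1,5)@(3, 11): e=[0,18,18] → X  [on edge]
    (2,5)@(5, 11): e=[12,30,-6] → .
    (1,6)@(3, 13): e=[-4,26,14] → .
    (2,8)@(5, 17): e=[0,54,-18] → .  [on edge]
    (3,11)@(7, 23): e=[0,90,-54] → .  [on edge]
  covered (5 px):
    . . . .
    . . . .
    . . X .
    . X X .
    . X . .
    . X . .
    . . . .
    . . . .
    . . . .
    . . . .
    . . . .
    . . . .

Result: 5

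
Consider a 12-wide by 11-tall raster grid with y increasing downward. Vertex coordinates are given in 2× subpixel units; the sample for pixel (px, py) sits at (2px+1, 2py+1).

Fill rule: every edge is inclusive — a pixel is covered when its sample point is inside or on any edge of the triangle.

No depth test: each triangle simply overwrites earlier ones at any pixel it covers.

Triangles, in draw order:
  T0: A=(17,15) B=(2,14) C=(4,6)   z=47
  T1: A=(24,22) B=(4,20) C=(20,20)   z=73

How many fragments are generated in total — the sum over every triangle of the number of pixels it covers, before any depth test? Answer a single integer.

T0:
  2·area = 122
  edge (17, 15)→(2, 14): d=(-15,-1) inclusive
  edge (2, 14)→(4, 6): d=(2,-8) inclusive
  edge (4, 6)→(17, 15): d=(13,9) inclusive
    (2,3)@(5, 7): e=[108,10,4] → █
    (3,3)@(7, 7): e=[110,26,-14] → ·
    (2,4)@(5, 9): e=[78,14,30] → █
    (3,4)@(7, 9): e=[80,30,12] → █
    (4,4)@(9, 9): e=[82,46,-6] → ·
    (1,5)@(3, 11): e=[46,2,74] → █
    (4,5)@(9, 11): e=[52,50,20] → █
    (5,5)@(11, 11): e=[54,66,2] → █
    (6,5)@(13, 11): e=[56,82,-16] → ·
    (1,6)@(3, 13): e=[16,6,100] → █
    (6,6)@(13, 13): e=[26,86,10] → █
    (7,6)@(15, 13): e=[28,102,-8] → ·
    (8,7)@(17, 15): e=[0,122,0] → █  [on edge]
  covered (15 px):
    · · · · · · · · · · · ·
    · · · · · · · · · · · ·
    · · · · · · · · · · · ·
    · · █ · · · · · · · · ·
    · · █ █ · · · · · · · ·
    · █ █ █ █ █ · · · · · ·
    · █ █ █ █ █ █ · · · · ·
    · · · · · · · · █ · · ·
    · · · · · · · · · · · ·
    · · · · · · · · · · · ·
    · · · · · · · · · · · ·
T1:
  2·area = 32
  edge (24, 22)→(4, 20): d=(-20,-2) inclusive
  edge (4, 20)→(20, 20): d=(16,0) inclusive
  edge (20, 20)→(24, 22): d=(4,2) inclusive
    (7,10)@(15, 21): e=[2,16,14] → █
    (8,10)@(17, 21): e=[6,16,10] → █
    (9,10)@(19, 21): e=[10,16,6] → █
    (10,10)@(21, 21): e=[14,16,2] → █
    (11,10)@(23, 21): e=[18,16,-2] → ·
  covered (4 px):
    · · · · · · · · · · · ·
    · · · · · · · · · · · ·
    · · · · · · · · · · · ·
    · · · · · · · · · · · ·
    · · · · · · · · · · · ·
    · · · · · · · · · · · ·
    · · · · · · · · · · · ·
    · · · · · · · · · · · ·
    · · · · · · · · · · · ·
    · · · · · · · · · · · ·
    · · · · · · · █ █ █ █ ·

Answer: 19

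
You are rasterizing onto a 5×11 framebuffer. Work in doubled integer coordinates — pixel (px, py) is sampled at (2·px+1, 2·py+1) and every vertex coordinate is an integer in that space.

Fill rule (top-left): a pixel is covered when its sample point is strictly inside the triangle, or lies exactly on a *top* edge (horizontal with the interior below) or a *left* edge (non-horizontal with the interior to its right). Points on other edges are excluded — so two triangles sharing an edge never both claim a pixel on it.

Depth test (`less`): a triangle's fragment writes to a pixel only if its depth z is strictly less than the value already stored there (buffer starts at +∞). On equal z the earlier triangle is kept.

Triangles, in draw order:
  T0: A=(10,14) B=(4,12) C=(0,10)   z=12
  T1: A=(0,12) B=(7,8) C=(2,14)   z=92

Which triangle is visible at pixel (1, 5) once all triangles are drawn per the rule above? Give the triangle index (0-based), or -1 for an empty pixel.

T0:
  2·area = 4
  edge (10, 14)→(4, 12): d=(-6,-2) top-left  bias=+0
  edge (4, 12)→(0, 10): d=(-4,-2) top-left  bias=+0
  edge (0, 10)→(10, 14): d=(10,4) right/bottom  bias=-1
    (0,5)@(1, 11): e=[0,-2,6] → ·  [on edge]
    (3,6)@(7, 13): e=[0,2,2] → █  [on edge]
    (4,6)@(9, 13): e=[4,6,-6] → ·
    (3,7)@(7, 15): e=[-12,-6,22] → ·
  covered (1 px):
    · · · · ·
    · · · · ·
    · · · · ·
    · · · · ·
    · · · · ·
    · · · · ·
    · · · █ ·
    · · · · ·
    · · · · ·
    · · · · ·
    · · · · ·
T1:
  2·area = 22
  edge (0, 12)→(7, 8): d=(7,-4) top-left  bias=+0
  edge (7, 8)→(2, 14): d=(-5,6) right/bottom  bias=-1
  edge (2, 14)→(0, 12): d=(-2,-2) top-left  bias=+0
    (1,5)@(3, 11): e=[5,9,8] → █
    (2,5)@(5, 11): e=[13,-3,12] → ·
    (0,6)@(1, 13): e=[11,11,0] → █  [on edge]
    (1,6)@(3, 13): e=[19,-1,4] → ·
    (0,7)@(1, 15): e=[25,1,-4] → ·
    (1,7)@(3, 15): e=[33,-11,0] → ·  [on edge]
    (2,8)@(5, 17): e=[55,-33,0] → ·  [on edge]
    (3,9)@(7, 19): e=[77,-55,0] → ·  [on edge]
    (4,10)@(9, 21): e=[99,-77,0] → ·  [on edge]
  covered (2 px):
    · · · · ·
    · · · · ·
    · · · · ·
    · · · · ·
    · · · · ·
    · █ · · ·
    █ · · · ·
    · · · · ·
    · · · · ·
    · · · · ·
    · · · · ·

Z-buffer (winner per pixel, '.' = empty):
  . . . . .
  . . . . .
  . . . . .
  . . . . .
  . . . . .
  . 1 . . .
  1 . . 0 .
  . . . . .
  . . . . .
  . . . . .
  . . . . .

Final: 1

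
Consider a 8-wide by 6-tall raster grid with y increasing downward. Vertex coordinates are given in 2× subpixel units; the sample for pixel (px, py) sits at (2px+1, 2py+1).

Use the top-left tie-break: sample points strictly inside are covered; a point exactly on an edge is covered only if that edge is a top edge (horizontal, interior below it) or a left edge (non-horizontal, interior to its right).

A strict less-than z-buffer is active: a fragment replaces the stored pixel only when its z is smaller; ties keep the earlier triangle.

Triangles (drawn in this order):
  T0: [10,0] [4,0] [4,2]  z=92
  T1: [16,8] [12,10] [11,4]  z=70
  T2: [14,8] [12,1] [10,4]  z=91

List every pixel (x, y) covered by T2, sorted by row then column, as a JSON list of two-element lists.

T0:
  2·area = 12  (B↔C swapped to make it positive)
  edge (10, 0)→(4, 2): d=(-6,2) right/bottom  bias=-1
  edge (4, 2)→(4, 0): d=(0,-2) top-left  bias=+0
  edge (4, 0)→(10, 0): d=(6,0) top-left  bias=+0
    (2,0)@(5, 1): e=[4,2,6] → #
    (3,0)@(7, 1): e=[0,6,6] → ·  [on edge]
    (0,1)@(1, 3): e=[0,-6,18] → ·  [on edge]
    (2,1)@(5, 3): e=[-8,2,18] → ·
  covered (1 px):
    · · # · · · · ·
    · · · · · · · ·
    · · · · · · · ·
    · · · · · · · ·
    · · · · · · · ·
    · · · · · · · ·
T1:
  2·area = 26
  edge (16, 8)→(12, 10): d=(-4,2) right/bottom  bias=-1
  edge (12, 10)→(11, 4): d=(-1,-6) top-left  bias=+0
  edge (11, 4)→(16, 8): d=(5,4) right/bottom  bias=-1
    (6,3)@(13, 7): e=[10,9,7] → #
    (7,3)@(15, 7): e=[6,21,-1] → ·
    (6,4)@(13, 9): e=[2,7,17] → #
    (7,4)@(15, 9): e=[-2,19,9] → ·
    (6,5)@(13, 11): e=[-6,5,27] → ·
  covered (2 px):
    · · · · · · · ·
    · · · · · · · ·
    · · · · · · · ·
    · · · · · · # ·
    · · · · · · # ·
    · · · · · · · ·
T2:
  2·area = 20  (B↔C swapped to make it positive)
  edge (14, 8)→(10, 4): d=(-4,-4) top-left  bias=+0
  edge (10, 4)→(12, 1): d=(2,-3) top-left  bias=+0
  edge (12, 1)→(14, 8): d=(2,7) right/bottom  bias=-1
    (3,0)@(7, 1): e=[0,-15,35] → ·  [on edge]
    (4,1)@(9, 3): e=[0,-5,25] → ·  [on edge]
    (5,1)@(11, 3): e=[8,1,11] → #
    (6,1)@(13, 3): e=[16,7,-3] → ·
    (5,2)@(11, 5): e=[0,5,15] → #  [on edge]
    (6,2)@(13, 5): e=[8,11,1] → #
    (7,2)@(15, 5): e=[16,17,-13] → ·
    (5,3)@(11, 7): e=[-8,9,19] → ·
    (6,3)@(13, 7): e=[0,15,5] → #  [on edge]
    (7,3)@(15, 7): e=[8,21,-9] → ·
    (6,4)@(13, 9): e=[-8,19,9] → ·
    (7,4)@(15, 9): e=[0,25,-5] → ·  [on edge]
  covered (4 px):
    · · · · · · · ·
    · · · · · # · ·
    · · · · · # # ·
    · · · · · · # ·
    · · · · · · · ·
    · · · · · · · ·

Answer: [[5,1],[5,2],[6,2],[6,3]]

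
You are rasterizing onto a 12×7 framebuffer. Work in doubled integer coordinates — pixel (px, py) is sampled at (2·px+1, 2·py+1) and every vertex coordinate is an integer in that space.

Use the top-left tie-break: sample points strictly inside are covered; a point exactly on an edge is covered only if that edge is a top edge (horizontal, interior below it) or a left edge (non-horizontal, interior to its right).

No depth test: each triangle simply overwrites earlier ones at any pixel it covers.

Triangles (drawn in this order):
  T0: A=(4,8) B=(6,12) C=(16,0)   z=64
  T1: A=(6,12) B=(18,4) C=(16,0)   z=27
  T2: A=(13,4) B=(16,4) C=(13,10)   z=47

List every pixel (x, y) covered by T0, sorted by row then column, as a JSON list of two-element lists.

T0:
  2·area = 64  (B↔C swapped to make it positive)
  edge (4, 8)→(16, 0): d=(12,-8) top-left  bias=+0
  edge (16, 0)→(6, 12): d=(-10,12) right/bottom  bias=-1
  edge (6, 12)→(4, 8): d=(-2,-4) top-left  bias=+0
    (7,0)@(15, 1): e=[4,2,58] → █
    (8,0)@(17, 1): e=[20,-22,66] → ·
    (6,1)@(13, 3): e=[12,6,46] → █
    (7,1)@(15, 3): e=[28,-18,54] → ·
    (4,2)@(9, 5): e=[4,34,26] → █
    (5,2)@(11, 5): e=[20,10,34] → █
    (6,2)@(13, 5): e=[36,-14,42] → ·
    (3,3)@(7, 7): e=[12,38,14] → █
    (5,3)@(11, 7): e=[44,-10,30] → ·
    (2,4)@(5, 9): e=[20,42,2] → █
    (4,4)@(9, 9): e=[52,-6,18] → ·
    (2,5)@(5, 11): e=[44,22,-2] → ·
  covered (8 px):
    · · · · · · · █ · · · ·
    · · · · · · █ · · · · ·
    · · · · █ █ · · · · · ·
    · · · █ █ · · · · · · ·
    · · █ █ · · · · · · · ·
    · · · · · · · · · · · ·
    · · · · · · · · · · · ·
T1:
  2·area = 64  (B↔C swapped to make it positive)
  edge (6, 12)→(16, 0): d=(10,-12) top-left  bias=+0
  edge (16, 0)→(18, 4): d=(2,4) right/bottom  bias=-1
  edge (18, 4)→(6, 12): d=(-12,8) right/bottom  bias=-1
    (7,1)@(15, 3): e=[18,10,36] → █
    (8,1)@(17, 3): e=[42,2,20] → █
    (9,1)@(19, 3): e=[66,-6,4] → ·
    (6,2)@(13, 5): e=[14,22,28] → █
    (8,2)@(17, 5): e=[62,6,-4] → ·
    (5,3)@(11, 7): e=[10,34,20] → █
    (7,3)@(15, 7): e=[58,18,-12] → ·
    (4,4)@(9, 9): e=[6,46,12] → █
    (5,4)@(11, 9): e=[30,38,-4] → ·
    (6,4)@(13, 9): e=[54,30,-20] → ·
    (3,5)@(7, 11): e=[2,58,4] → █
    (4,5)@(9, 11): e=[26,50,-12] → ·
  covered (8 px):
    · · · · · · · · · · · ·
    · · · · · · · █ █ · · ·
    · · · · · · █ █ · · · ·
    · · · · · █ █ · · · · ·
    · · · · █ · · · · · · ·
    · · · █ · · · · · · · ·
    · · · · · · · · · · · ·
T2:
  2·area = 18
  edge (13, 4)→(16, 4): d=(3,0) top-left  bias=+0
  edge (16, 4)→(13, 10): d=(-3,6) right/bottom  bias=-1
  edge (13, 10)→(13, 4): d=(0,-6) top-left  bias=+0
    (6,0)@(13, 1): e=[-9,27,0] → ·  [on edge]
    (6,1)@(13, 3): e=[-3,21,0] → ·  [on edge]
    (6,2)@(13, 5): e=[3,15,0] → █  [on edge]
    (7,2)@(15, 5): e=[3,3,12] → █
    (8,2)@(17, 5): e=[3,-9,24] → ·
    (6,3)@(13, 7): e=[9,9,0] → █  [on edge]
    (7,3)@(15, 7): e=[9,-3,12] → ·
    (6,4)@(13, 9): e=[15,3,0] → █  [on edge]
    (7,4)@(15, 9): e=[15,-9,12] → ·
    (6,5)@(13, 11): e=[21,-3,0] → ·  [on edge]
    (6,6)@(13, 13): e=[27,-9,0] → ·  [on edge]
  covered (4 px):
    · · · · · · · · · · · ·
    · · · · · · · · · · · ·
    · · · · · · █ █ · · · ·
    · · · · · · █ · · · · ·
    · · · · · · █ · · · · ·
    · · · · · · · · · · · ·
    · · · · · · · · · · · ·

Result: [[7,0],[6,1],[4,2],[5,2],[3,3],[4,3],[2,4],[3,4]]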